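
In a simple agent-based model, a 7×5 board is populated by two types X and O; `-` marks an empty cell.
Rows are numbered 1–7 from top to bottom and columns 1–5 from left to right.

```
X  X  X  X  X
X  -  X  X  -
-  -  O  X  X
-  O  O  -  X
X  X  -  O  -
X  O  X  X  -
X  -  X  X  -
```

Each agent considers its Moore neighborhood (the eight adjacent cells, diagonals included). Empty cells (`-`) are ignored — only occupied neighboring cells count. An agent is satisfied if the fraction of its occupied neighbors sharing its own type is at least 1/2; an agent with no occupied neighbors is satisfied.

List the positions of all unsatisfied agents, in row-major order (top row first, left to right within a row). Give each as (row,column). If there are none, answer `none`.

Row 1: (1,1)X 2/2 ok · (1,2)X 4/4 ok · (1,3)X 4/4 ok · (1,4)X 4/4 ok · (1,5)X 2/2 ok
Row 2: (2,1)X 2/2 ok · (2,3)X 5/6 ok · (2,4)X 6/7 ok
Row 3: (3,3)O 2/5 unhappy · (3,4)X 4/6 ok · (3,5)X 3/3 ok
Row 4: (4,2)O 2/4 ok · (4,3)O 3/5 ok · (4,5)X 2/3 ok
Row 5: (5,1)X 2/4 ok · (5,2)X 3/6 ok · (5,4)O 1/4 unhappy
Row 6: (6,1)X 3/4 ok · (6,2)O 0/6 unhappy · (6,3)X 4/6 ok · (6,4)X 3/4 ok
Row 7: (7,1)X 1/2 ok · (7,3)X 3/4 ok · (7,4)X 3/3 ok

(3,3), (5,4), (6,2)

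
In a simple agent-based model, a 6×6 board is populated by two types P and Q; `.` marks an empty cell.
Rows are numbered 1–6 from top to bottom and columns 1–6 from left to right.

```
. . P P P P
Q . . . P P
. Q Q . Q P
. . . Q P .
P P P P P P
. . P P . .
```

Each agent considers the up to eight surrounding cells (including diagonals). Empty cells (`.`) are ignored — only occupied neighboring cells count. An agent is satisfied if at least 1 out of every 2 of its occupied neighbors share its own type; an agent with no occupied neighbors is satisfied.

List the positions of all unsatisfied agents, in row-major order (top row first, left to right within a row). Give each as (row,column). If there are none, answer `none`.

(1,3)P 1/1 satisfied
(1,4)P 3/3 satisfied
(1,5)P 4/4 satisfied
(1,6)P 3/3 satisfied
(2,1)Q 1/1 satisfied
(2,5)P 5/6 satisfied
(2,6)P 4/5 satisfied
(3,2)Q 2/2 satisfied
(3,3)Q 2/2 satisfied
(3,5)Q 1/5 not
(3,6)P 3/4 satisfied
(4,4)Q 2/6 not
(4,5)P 4/6 satisfied
(5,1)P 1/1 satisfied
(5,2)P 3/3 satisfied
(5,3)P 4/5 satisfied
(5,4)P 5/6 satisfied
(5,5)P 4/5 satisfied
(5,6)P 2/2 satisfied
(6,3)P 4/4 satisfied
(6,4)P 4/4 satisfied

(3,5), (4,4)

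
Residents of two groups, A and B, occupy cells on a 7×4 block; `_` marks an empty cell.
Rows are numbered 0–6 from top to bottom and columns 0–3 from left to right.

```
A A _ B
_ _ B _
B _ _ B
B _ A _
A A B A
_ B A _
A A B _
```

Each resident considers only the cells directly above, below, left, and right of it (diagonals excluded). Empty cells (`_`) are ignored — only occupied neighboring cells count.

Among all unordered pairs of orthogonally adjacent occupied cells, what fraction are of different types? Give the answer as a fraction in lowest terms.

5/7

Scan each occupied cell's neighbors to the right and below so each pair is counted once.
Row 0: A(0,0)–A(0,1)=  → 0/1 unlike.
Row 2: B(2,0)–B(3,0)=  → 0/1 unlike.
Row 3: B(3,0)–A(4,0)≠ A(3,2)–B(4,2)≠  → 2/2 unlike.
Row 4: A(4,0)–A(4,1)= A(4,1)–B(4,2)≠ A(4,1)–B(5,1)≠ B(4,2)–A(4,3)≠ B(4,2)–A(5,2)≠  → 4/5 unlike.
Row 5: B(5,1)–A(5,2)≠ B(5,1)–A(6,1)≠ A(5,2)–B(6,2)≠  → 3/3 unlike.
Row 6: A(6,0)–A(6,1)= A(6,1)–B(6,2)≠  → 1/2 unlike.
Total adjacent occupied pairs: 14; unlike-type pairs: 10.
10/14 reduces to 5/7.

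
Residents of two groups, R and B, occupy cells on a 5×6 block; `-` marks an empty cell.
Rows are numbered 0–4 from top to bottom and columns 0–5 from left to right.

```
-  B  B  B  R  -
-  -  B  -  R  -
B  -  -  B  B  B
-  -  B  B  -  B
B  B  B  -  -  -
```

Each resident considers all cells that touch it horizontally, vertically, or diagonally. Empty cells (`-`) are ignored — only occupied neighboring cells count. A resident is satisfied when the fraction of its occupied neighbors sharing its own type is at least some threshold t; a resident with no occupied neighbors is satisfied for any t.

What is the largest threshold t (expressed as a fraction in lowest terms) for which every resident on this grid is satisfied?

(0,1)B 2/2
(0,2)B 3/3
(0,3)B 2/4
(0,4)R 1/2
(1,2)B 4/4
(1,4)R 1/5
(2,0)B — no occupied neighbors
(2,3)B 4/5
(2,4)B 4/5
(2,5)B 2/3
(3,2)B 4/4
(3,3)B 4/4
(3,5)B 2/2
(4,0)B 1/1
(4,1)B 3/3
(4,2)B 3/3
The smallest same-type fraction is 1/5 at (1,4), which reduces to 1/5. Any threshold above that leaves this resident unsatisfied.

1/5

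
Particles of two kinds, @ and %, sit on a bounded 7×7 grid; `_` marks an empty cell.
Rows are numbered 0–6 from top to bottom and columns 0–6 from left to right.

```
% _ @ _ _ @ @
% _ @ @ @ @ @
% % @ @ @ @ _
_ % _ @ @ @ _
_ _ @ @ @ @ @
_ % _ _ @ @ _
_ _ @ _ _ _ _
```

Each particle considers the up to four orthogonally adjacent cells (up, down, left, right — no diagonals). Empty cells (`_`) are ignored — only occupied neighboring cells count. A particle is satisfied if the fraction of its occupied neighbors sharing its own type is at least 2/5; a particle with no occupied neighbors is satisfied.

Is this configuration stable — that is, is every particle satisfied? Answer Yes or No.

Yes

Row 0: (0,0)% 1/1 ✓ · (0,2)@ 1/1 ✓ · (0,5)@ 2/2 ✓ · (0,6)@ 2/2 ✓
Row 1: (1,0)% 2/2 ✓ · (1,2)@ 3/3 ✓ · (1,3)@ 3/3 ✓ · (1,4)@ 3/3 ✓ · (1,5)@ 4/4 ✓ · (1,6)@ 2/2 ✓
Row 2: (2,0)% 2/2 ✓ · (2,1)% 2/3 ✓ · (2,2)@ 2/3 ✓ · (2,3)@ 4/4 ✓ · (2,4)@ 4/4 ✓ · (2,5)@ 3/3 ✓
Row 3: (3,1)% 1/1 ✓ · (3,3)@ 3/3 ✓ · (3,4)@ 4/4 ✓ · (3,5)@ 3/3 ✓
Row 4: (4,2)@ 1/1 ✓ · (4,3)@ 3/3 ✓ · (4,4)@ 4/4 ✓ · (4,5)@ 4/4 ✓ · (4,6)@ 1/1 ✓
Row 5: (5,1)% 0/0 ✓ · (5,4)@ 2/2 ✓ · (5,5)@ 2/2 ✓
Row 6: (6,2)@ 0/0 ✓
All meet the threshold, so the configuration is stable.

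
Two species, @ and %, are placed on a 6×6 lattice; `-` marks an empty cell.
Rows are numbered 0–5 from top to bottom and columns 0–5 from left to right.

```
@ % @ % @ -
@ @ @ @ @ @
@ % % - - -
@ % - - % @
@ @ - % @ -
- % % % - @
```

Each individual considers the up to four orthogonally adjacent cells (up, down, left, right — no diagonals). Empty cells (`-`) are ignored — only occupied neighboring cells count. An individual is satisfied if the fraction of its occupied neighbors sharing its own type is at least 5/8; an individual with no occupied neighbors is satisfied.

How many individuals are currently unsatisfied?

Row 0: (0,0)@ 1/2 not · (0,1)% 0/3 not · (0,2)@ 1/3 not · (0,3)% 0/3 not · (0,4)@ 1/2 not
Row 1: (1,0)@ 3/3 satisfied · (1,1)@ 2/4 not · (1,2)@ 3/4 satisfied · (1,3)@ 2/3 satisfied · (1,4)@ 3/3 satisfied · (1,5)@ 1/1 satisfied
Row 2: (2,0)@ 2/3 satisfied · (2,1)% 2/4 not · (2,2)% 1/2 not
Row 3: (3,0)@ 2/3 satisfied · (3,1)% 1/3 not · (3,4)% 0/2 not · (3,5)@ 0/1 not
Row 4: (4,0)@ 2/2 satisfied · (4,1)@ 1/3 not · (4,3)% 1/2 not · (4,4)@ 0/2 not
Row 5: (5,1)% 1/2 not · (5,2)% 2/2 satisfied · (5,3)% 2/2 satisfied · (5,5)@ 0/0 satisfied
Unsatisfied: (0,0), (0,1), (0,2), (0,3), (0,4), (1,1), (2,1), (2,2), (3,1), (3,4), (3,5), (4,1), (4,3), (4,4), (5,1) — 15 in total.

15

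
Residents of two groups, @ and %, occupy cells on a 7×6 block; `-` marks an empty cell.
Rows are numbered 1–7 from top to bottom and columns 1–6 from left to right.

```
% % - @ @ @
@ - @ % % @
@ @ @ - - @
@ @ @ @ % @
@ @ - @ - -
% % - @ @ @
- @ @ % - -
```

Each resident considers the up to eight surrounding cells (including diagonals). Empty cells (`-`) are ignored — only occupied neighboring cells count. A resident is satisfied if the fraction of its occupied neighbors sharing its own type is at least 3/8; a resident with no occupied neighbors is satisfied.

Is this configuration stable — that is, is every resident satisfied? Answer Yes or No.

No

Row 1: (1,1)% 1/2 satisfied · (1,2)% 1/3 not · (1,4)@ 2/4 satisfied · (1,5)@ 3/5 satisfied · (1,6)@ 2/3 satisfied
Row 2: (2,1)@ 2/4 satisfied · (2,3)@ 3/5 satisfied · (2,4)% 1/5 not · (2,5)% 1/6 not · (2,6)@ 3/4 satisfied
Row 3: (3,1)@ 4/4 satisfied · (3,2)@ 7/7 satisfied · (3,3)@ 5/6 satisfied · (3,6)@ 2/4 satisfied
Row 4: (4,1)@ 5/5 satisfied · (4,2)@ 7/7 satisfied · (4,3)@ 6/6 satisfied · (4,4)@ 3/4 satisfied · (4,5)% 0/4 not · (4,6)@ 1/2 satisfied
Row 5: (5,1)@ 3/5 satisfied · (5,2)@ 4/6 satisfied · (5,4)@ 4/5 satisfied
Row 6: (6,1)% 1/4 not · (6,2)% 1/5 not · (6,4)@ 3/4 satisfied · (6,5)@ 3/4 satisfied · (6,6)@ 1/1 satisfied
Row 7: (7,2)@ 1/3 not · (7,3)@ 2/4 satisfied · (7,4)% 0/3 not
For instance (1,2) has only 1/3 same-type neighbors, below 3/8.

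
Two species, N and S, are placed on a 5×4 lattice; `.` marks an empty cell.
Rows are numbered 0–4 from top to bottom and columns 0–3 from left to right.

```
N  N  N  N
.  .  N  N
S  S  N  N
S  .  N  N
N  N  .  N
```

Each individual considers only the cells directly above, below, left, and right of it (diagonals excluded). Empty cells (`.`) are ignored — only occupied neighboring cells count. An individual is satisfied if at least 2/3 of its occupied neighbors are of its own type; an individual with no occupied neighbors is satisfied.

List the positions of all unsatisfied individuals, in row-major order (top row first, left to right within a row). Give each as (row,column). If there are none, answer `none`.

(2,1), (3,0), (4,0)

(0,0)N 1/1 satisfied
(0,1)N 2/2 satisfied
(0,2)N 3/3 satisfied
(0,3)N 2/2 satisfied
(1,2)N 3/3 satisfied
(1,3)N 3/3 satisfied
(2,0)S 2/2 satisfied
(2,1)S 1/2 not
(2,2)N 3/4 satisfied
(2,3)N 3/3 satisfied
(3,0)S 1/2 not
(3,2)N 2/2 satisfied
(3,3)N 3/3 satisfied
(4,0)N 1/2 not
(4,1)N 1/1 satisfied
(4,3)N 1/1 satisfied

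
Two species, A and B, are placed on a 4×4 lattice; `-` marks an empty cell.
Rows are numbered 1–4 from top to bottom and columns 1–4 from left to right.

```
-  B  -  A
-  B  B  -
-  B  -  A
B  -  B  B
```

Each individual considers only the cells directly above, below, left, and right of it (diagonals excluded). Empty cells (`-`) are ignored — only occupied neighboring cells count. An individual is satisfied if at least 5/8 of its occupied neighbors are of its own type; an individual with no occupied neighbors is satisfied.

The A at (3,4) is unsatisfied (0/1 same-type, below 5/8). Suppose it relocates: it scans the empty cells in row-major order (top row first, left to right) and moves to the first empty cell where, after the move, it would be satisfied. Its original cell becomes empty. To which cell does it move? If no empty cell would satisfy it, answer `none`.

Vacating (3,4). Empty cells in order:
  (1,1): 0/1 same-type → still unsatisfied.
  (1,3): 1/3 same-type → still unsatisfied.
  (2,1): 0/1 same-type → still unsatisfied.
  (2,4): 1/2 same-type → still unsatisfied.
  (3,1): 0/2 same-type → still unsatisfied.
  (3,3): 0/3 same-type → still unsatisfied.
  (4,2): 0/3 same-type → still unsatisfied.

none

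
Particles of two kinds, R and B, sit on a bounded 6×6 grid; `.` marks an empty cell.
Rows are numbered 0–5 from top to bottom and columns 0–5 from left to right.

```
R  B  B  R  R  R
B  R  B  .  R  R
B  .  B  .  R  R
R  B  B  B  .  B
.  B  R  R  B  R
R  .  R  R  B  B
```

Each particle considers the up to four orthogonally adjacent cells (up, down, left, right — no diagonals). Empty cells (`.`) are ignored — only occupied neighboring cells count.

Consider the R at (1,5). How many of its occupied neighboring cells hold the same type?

Occupied neighbors of (1,5): (0,5)=R, (2,5)=R, (1,4)=R.
Same type (R): 3 of 3.

3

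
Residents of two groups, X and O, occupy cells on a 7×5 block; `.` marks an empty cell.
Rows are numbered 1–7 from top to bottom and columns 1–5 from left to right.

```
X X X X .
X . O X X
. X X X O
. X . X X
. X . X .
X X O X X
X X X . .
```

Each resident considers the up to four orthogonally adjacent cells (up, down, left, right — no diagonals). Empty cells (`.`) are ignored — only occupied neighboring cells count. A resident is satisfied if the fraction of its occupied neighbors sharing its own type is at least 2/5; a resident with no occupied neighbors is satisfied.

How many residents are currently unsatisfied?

(1,1)X 2/2 ✓
(1,2)X 2/2 ✓
(1,3)X 2/3 ✓
(1,4)X 2/2 ✓
(2,1)X 1/1 ✓
(2,3)O 0/3 ✗
(2,4)X 3/4 ✓
(2,5)X 1/2 ✓
(3,2)X 2/2 ✓
(3,3)X 2/3 ✓
(3,4)X 3/4 ✓
(3,5)O 0/3 ✗
(4,2)X 2/2 ✓
(4,4)X 3/3 ✓
(4,5)X 1/2 ✓
(5,2)X 2/2 ✓
(5,4)X 2/2 ✓
(6,1)X 2/2 ✓
(6,2)X 3/4 ✓
(6,3)O 0/3 ✗
(6,4)X 2/3 ✓
(6,5)X 1/1 ✓
(7,1)X 2/2 ✓
(7,2)X 3/3 ✓
(7,3)X 1/2 ✓
Unsatisfied: (2,3), (3,5), (6,3) — 3 in total.

3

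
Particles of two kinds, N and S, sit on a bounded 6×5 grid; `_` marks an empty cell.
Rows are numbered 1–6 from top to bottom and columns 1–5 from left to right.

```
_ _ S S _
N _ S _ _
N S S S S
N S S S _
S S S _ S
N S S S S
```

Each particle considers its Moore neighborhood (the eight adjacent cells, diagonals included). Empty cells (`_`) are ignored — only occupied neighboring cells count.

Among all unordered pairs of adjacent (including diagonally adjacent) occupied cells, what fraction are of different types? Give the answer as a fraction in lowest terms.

Scan each occupied cell's neighbors to the right and below (and the two forward diagonals) so each pair is counted once.
Row 1: S(1,3)–S(1,4)= S(1,3)–S(2,3)= S(1,4)–S(2,3)=  → 0/3 unlike.
Row 2: N(2,1)–N(3,1)= N(2,1)–S(3,2)≠ S(2,3)–S(3,3)= S(2,3)–S(3,4)= S(2,3)–S(3,2)=  → 1/5 unlike.
Row 3: N(3,1)–S(3,2)≠ N(3,1)–N(4,1)= N(3,1)–S(4,2)≠ S(3,2)–S(3,3)= S(3,2)–S(4,2)= S(3,2)–S(4,3)= S(3,2)–N(4,1)≠ S(3,3)–S(3,4)= S(3,3)–S(4,3)= S(3,3)–S(4,4)= S(3,3)–S(4,2)= S(3,4)–S(3,5)= S(3,4)–S(4,4)= S(3,4)–S(4,3)= S(3,5)–S(4,4)=  → 3/15 unlike.
Row 4: N(4,1)–S(4,2)≠ N(4,1)–S(5,1)≠ N(4,1)–S(5,2)≠ S(4,2)–S(4,3)= S(4,2)–S(5,2)= S(4,2)–S(5,3)= S(4,2)–S(5,1)= S(4,3)–S(4,4)= S(4,3)–S(5,3)= S(4,3)–S(5,2)= S(4,4)–S(5,5)= S(4,4)–S(5,3)=  → 3/12 unlike.
Row 5: S(5,1)–S(5,2)= S(5,1)–N(6,1)≠ S(5,1)–S(6,2)= S(5,2)–S(5,3)= S(5,2)–S(6,2)= S(5,2)–S(6,3)= S(5,2)–N(6,1)≠ S(5,3)–S(6,3)= S(5,3)–S(6,4)= S(5,3)–S(6,2)= S(5,5)–S(6,5)= S(5,5)–S(6,4)=  → 2/12 unlike.
Row 6: N(6,1)–S(6,2)≠ S(6,2)–S(6,3)= S(6,3)–S(6,4)= S(6,4)–S(6,5)=  → 1/4 unlike.
Total adjacent occupied pairs: 51; unlike-type pairs: 10.
10/51 is already in lowest terms.

10/51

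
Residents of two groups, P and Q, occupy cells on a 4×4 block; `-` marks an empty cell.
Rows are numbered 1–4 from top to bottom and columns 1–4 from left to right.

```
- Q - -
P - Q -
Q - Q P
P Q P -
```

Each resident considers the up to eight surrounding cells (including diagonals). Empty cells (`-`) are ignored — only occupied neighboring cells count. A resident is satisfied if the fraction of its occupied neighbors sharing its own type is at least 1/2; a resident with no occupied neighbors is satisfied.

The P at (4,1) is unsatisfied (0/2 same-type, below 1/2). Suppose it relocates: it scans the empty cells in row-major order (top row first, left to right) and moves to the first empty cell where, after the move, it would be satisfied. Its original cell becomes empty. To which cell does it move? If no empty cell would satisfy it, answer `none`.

Vacating (4,1). Empty cells in order:
  (1,1): 1/2 same-type → satisfied — stop here.

(1,1)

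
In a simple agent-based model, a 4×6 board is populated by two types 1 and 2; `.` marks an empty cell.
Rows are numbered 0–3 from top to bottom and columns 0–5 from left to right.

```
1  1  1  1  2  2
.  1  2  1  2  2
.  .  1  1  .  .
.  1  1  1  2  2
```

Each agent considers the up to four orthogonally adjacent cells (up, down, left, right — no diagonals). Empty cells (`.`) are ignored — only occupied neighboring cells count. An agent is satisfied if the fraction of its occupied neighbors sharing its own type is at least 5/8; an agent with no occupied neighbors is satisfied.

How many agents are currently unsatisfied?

Row 0: (0,0)1 1/1 ok · (0,1)1 3/3 ok · (0,2)1 2/3 ok · (0,3)1 2/3 ok · (0,4)2 2/3 ok · (0,5)2 2/2 ok
Row 1: (1,1)1 1/2 unhappy · (1,2)2 0/4 unhappy · (1,3)1 2/4 unhappy · (1,4)2 2/3 ok · (1,5)2 2/2 ok
Row 2: (2,2)1 2/3 ok · (2,3)1 3/3 ok
Row 3: (3,1)1 1/1 ok · (3,2)1 3/3 ok · (3,3)1 2/3 ok · (3,4)2 1/2 unhappy · (3,5)2 1/1 ok
Unsatisfied: (1,1), (1,2), (1,3), (3,4) — 4 in total.

4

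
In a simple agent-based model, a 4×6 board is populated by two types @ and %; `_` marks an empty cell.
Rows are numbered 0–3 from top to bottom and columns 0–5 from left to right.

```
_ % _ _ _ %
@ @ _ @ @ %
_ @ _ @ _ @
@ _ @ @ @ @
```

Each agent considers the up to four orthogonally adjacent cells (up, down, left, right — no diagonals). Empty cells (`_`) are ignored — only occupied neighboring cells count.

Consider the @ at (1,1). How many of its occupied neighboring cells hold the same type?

2

Occupied neighbors of (1,1): (0,1)=%, (2,1)=@, (1,0)=@.
Same type (@): 2 of 3.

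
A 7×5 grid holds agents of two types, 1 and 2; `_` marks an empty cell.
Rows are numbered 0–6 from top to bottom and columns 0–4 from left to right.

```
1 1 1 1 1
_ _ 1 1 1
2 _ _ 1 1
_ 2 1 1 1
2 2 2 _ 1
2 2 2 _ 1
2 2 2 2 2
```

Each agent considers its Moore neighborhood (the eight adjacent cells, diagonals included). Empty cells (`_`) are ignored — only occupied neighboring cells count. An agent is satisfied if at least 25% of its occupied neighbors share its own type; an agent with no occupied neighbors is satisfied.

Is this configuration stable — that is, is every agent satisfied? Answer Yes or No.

Yes

(0,0)1 1/1 ✓
(0,1)1 3/3 ✓
(0,2)1 4/4 ✓
(0,3)1 5/5 ✓
(0,4)1 3/3 ✓
(1,2)1 5/5 ✓
(1,3)1 7/7 ✓
(1,4)1 5/5 ✓
(2,0)2 1/1 ✓
(2,3)1 7/7 ✓
(2,4)1 5/5 ✓
(3,1)2 4/5 ✓
(3,2)1 2/5 ✓
(3,3)1 5/6 ✓
(3,4)1 4/4 ✓
(4,0)2 4/4 ✓
(4,1)2 6/7 ✓
(4,2)2 4/6 ✓
(4,4)1 3/3 ✓
(5,0)2 5/5 ✓
(5,1)2 8/8 ✓
(5,2)2 6/6 ✓
(5,4)1 1/3 ✓
(6,0)2 3/3 ✓
(6,1)2 5/5 ✓
(6,2)2 4/4 ✓
(6,3)2 3/4 ✓
(6,4)2 1/2 ✓
All meet the threshold, so the configuration is stable.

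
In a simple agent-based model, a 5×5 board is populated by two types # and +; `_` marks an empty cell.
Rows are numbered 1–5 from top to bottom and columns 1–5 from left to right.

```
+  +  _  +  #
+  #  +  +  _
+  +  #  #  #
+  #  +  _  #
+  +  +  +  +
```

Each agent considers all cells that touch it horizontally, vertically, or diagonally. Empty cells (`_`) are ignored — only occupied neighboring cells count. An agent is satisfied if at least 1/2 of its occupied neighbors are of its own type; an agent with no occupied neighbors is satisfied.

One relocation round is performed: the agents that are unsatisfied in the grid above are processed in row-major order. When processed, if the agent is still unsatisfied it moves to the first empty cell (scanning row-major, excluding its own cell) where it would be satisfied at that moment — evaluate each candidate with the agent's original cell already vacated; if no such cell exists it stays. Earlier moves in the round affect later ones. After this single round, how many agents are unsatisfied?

Initially unsatisfied (in order): (1,5), (2,2), (2,4), (3,3), (4,2).
  (1,5) → (2,5).
  (2,2) → (4,4).
  (2,4) → (1,3).
  (3,3): now satisfied by earlier moves; stays.
  (4,2) → (1,5).
Resulting grid:
+ + + + #
+ _ + _ #
+ + # # #
+ _ + # #
+ + + + +
Unsatisfied now: (3,3), (5,5).

2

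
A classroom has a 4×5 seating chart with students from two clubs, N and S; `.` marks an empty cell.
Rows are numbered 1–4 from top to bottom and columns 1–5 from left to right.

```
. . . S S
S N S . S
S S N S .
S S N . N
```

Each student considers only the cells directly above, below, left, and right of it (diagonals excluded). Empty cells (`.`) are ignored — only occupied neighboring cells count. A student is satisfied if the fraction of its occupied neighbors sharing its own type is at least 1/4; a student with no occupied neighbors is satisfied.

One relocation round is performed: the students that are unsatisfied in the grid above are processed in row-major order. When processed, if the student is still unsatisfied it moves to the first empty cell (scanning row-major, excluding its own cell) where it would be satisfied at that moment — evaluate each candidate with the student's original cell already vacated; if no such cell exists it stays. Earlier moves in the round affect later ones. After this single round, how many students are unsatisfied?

Initially unsatisfied (in order): (2,2), (2,3), (3,4).
  (2,2) → (1,2).
  (2,3) → (1,1).
  (3,4) → (1,3).
Resulting grid:
S N S S S
S . . . S
S S N . .
S S N . N
Unsatisfied now: (1,2).

1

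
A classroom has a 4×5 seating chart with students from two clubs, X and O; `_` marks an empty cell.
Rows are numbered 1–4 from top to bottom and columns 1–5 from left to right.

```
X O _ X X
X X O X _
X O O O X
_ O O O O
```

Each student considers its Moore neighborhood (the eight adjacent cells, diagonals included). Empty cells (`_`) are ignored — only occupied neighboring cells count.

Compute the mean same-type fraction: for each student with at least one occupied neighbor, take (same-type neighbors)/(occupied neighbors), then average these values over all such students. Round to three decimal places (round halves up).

Row 1: (1,1)X 2/3 · (1,2)O 1/4 · (1,4)X 2/3 · (1,5)X 2/2
Row 2: (2,1)X 3/5 · (2,2)X 3/7 · (2,3)O 4/7 · (2,4)X 3/6
Row 3: (3,1)X 2/4 · (3,2)O 4/7 · (3,3)O 6/8 · (3,4)O 5/7 · (3,5)X 1/4
Row 4: (4,2)O 3/4 · (4,3)O 5/5 · (4,4)O 4/5 · (4,5)O 2/3
Sum over 17 students: 2/3 + 1/4 + 2/3 + 2/2 + 3/5 + 3/7 + 4/7 + 3/6 + 2/4 + 4/7 + 6/8 + 5/7 + 1/4 + 3/4 + 5/5 + 4/5 + 2/3 = 374/35; mean = 374/35 ÷ 17 = 22/35 = 0.628571… → 0.629.

0.629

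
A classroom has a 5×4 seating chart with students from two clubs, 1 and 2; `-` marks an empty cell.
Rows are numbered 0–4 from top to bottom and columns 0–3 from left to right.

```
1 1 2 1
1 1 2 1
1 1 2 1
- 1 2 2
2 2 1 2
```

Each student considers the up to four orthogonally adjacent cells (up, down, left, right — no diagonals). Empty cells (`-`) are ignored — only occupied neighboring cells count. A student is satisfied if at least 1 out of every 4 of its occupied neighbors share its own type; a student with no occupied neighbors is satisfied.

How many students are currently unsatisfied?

Row 0: (0,0)1 2/2 satisfied · (0,1)1 2/3 satisfied · (0,2)2 1/3 satisfied · (0,3)1 1/2 satisfied
Row 1: (1,0)1 3/3 satisfied · (1,1)1 3/4 satisfied · (1,2)2 2/4 satisfied · (1,3)1 2/3 satisfied
Row 2: (2,0)1 2/2 satisfied · (2,1)1 3/4 satisfied · (2,2)2 2/4 satisfied · (2,3)1 1/3 satisfied
Row 3: (3,1)1 1/3 satisfied · (3,2)2 2/4 satisfied · (3,3)2 2/3 satisfied
Row 4: (4,0)2 1/1 satisfied · (4,1)2 1/3 satisfied · (4,2)1 0/3 not · (4,3)2 1/2 satisfied
Unsatisfied: (4,2) — 1 in total.

1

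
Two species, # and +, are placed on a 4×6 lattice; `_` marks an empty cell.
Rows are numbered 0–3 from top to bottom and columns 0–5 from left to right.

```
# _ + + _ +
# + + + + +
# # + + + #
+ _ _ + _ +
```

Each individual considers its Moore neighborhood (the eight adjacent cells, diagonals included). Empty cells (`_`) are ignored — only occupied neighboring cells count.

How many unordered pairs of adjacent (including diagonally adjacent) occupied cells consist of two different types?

12

Scan each occupied cell's neighbors to the right and below (and the two forward diagonals) so each pair is counted once.
Row 0: #(0,0)–#(1,0)= #(0,0)–+(1,1)≠ +(0,2)–+(0,3)= +(0,2)–+(1,2)= +(0,2)–+(1,3)= +(0,2)–+(1,1)= +(0,3)–+(1,3)= +(0,3)–+(1,4)= +(0,3)–+(1,2)= +(0,5)–+(1,5)= +(0,5)–+(1,4)=  → 1/11 unlike.
Row 1: #(1,0)–+(1,1)≠ #(1,0)–#(2,0)= #(1,0)–#(2,1)= +(1,1)–+(1,2)= +(1,1)–#(2,1)≠ +(1,1)–+(2,2)= +(1,1)–#(2,0)≠ +(1,2)–+(1,3)= +(1,2)–+(2,2)= +(1,2)–+(2,3)= +(1,2)–#(2,1)≠ +(1,3)–+(1,4)= +(1,3)–+(2,3)= +(1,3)–+(2,4)= +(1,3)–+(2,2)= +(1,4)–+(1,5)= +(1,4)–+(2,4)= +(1,4)–#(2,5)≠ +(1,4)–+(2,3)= +(1,5)–#(2,5)≠ +(1,5)–+(2,4)=  → 6/21 unlike.
Row 2: #(2,0)–#(2,1)= #(2,0)–+(3,0)≠ #(2,1)–+(2,2)≠ #(2,1)–+(3,0)≠ +(2,2)–+(2,3)= +(2,2)–+(3,3)= +(2,3)–+(2,4)= +(2,3)–+(3,3)= +(2,4)–#(2,5)≠ +(2,4)–+(3,5)= +(2,4)–+(3,3)= #(2,5)–+(3,5)≠  → 5/12 unlike.
Total adjacent occupied pairs: 44; unlike-type pairs: 12.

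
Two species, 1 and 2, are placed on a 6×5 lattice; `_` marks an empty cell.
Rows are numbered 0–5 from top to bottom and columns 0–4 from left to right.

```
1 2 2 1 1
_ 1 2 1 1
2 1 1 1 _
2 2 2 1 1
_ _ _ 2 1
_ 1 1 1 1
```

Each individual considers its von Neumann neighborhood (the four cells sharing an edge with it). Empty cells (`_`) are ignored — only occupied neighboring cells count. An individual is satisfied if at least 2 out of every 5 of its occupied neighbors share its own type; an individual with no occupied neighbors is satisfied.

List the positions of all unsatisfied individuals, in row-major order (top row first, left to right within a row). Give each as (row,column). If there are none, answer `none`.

(0,0)1 0/1 not
(0,1)2 1/3 not
(0,2)2 2/3 satisfied
(0,3)1 2/3 satisfied
(0,4)1 2/2 satisfied
(1,1)1 1/3 not
(1,2)2 1/4 not
(1,3)1 3/4 satisfied
(1,4)1 2/2 satisfied
(2,0)2 1/2 satisfied
(2,1)1 2/4 satisfied
(2,2)1 2/4 satisfied
(2,3)1 3/3 satisfied
(3,0)2 2/2 satisfied
(3,1)2 2/3 satisfied
(3,2)2 1/3 not
(3,3)1 2/4 satisfied
(3,4)1 2/2 satisfied
(4,3)2 0/3 not
(4,4)1 2/3 satisfied
(5,1)1 1/1 satisfied
(5,2)1 2/2 satisfied
(5,3)1 2/3 satisfied
(5,4)1 2/2 satisfied

(0,0), (0,1), (1,1), (1,2), (3,2), (4,3)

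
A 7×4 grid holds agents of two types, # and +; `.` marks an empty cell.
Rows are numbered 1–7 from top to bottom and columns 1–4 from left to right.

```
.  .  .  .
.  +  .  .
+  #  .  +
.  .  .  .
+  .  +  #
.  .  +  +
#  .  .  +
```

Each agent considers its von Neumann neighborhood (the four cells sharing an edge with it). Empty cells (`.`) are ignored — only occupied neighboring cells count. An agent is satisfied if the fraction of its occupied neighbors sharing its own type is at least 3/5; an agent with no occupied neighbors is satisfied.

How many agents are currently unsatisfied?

(2,2)+ 0/1 unhappy
(3,1)+ 0/1 unhappy
(3,2)# 0/2 unhappy
(3,4)+ 0/0 ok
(5,1)+ 0/0 ok
(5,3)+ 1/2 unhappy
(5,4)# 0/2 unhappy
(6,3)+ 2/2 ok
(6,4)+ 2/3 ok
(7,1)# 0/0 ok
(7,4)+ 1/1 ok
Unsatisfied: (2,2), (3,1), (3,2), (5,3), (5,4) — 5 in total.

5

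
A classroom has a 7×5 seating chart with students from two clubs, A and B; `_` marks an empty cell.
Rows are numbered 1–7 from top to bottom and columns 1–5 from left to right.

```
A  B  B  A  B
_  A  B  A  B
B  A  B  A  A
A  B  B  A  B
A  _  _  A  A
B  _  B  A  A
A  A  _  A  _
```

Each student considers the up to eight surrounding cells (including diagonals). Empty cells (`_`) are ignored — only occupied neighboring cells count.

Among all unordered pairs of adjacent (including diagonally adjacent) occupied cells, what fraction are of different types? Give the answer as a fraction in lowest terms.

Scan each occupied cell's neighbors to the right and below (and the two forward diagonals) so each pair is counted once.
Row 1: A(1,1)–B(1,2)≠ A(1,1)–A(2,2)= B(1,2)–B(1,3)= B(1,2)–A(2,2)≠ B(1,2)–B(2,3)= B(1,3)–A(1,4)≠ B(1,3)–B(2,3)= B(1,3)–A(2,4)≠ B(1,3)–A(2,2)≠ A(1,4)–B(1,5)≠ A(1,4)–A(2,4)= A(1,4)–B(2,5)≠ A(1,4)–B(2,3)≠ B(1,5)–B(2,5)= B(1,5)–A(2,4)≠  → 9/15 unlike.
Row 2: A(2,2)–B(2,3)≠ A(2,2)–A(3,2)= A(2,2)–B(3,3)≠ A(2,2)–B(3,1)≠ B(2,3)–A(2,4)≠ B(2,3)–B(3,3)= B(2,3)–A(3,4)≠ B(2,3)–A(3,2)≠ A(2,4)–B(2,5)≠ A(2,4)–A(3,4)= A(2,4)–A(3,5)= A(2,4)–B(3,3)≠ B(2,5)–A(3,5)≠ B(2,5)–A(3,4)≠  → 10/14 unlike.
Row 3: B(3,1)–A(3,2)≠ B(3,1)–A(4,1)≠ B(3,1)–B(4,2)= A(3,2)–B(3,3)≠ A(3,2)–B(4,2)≠ A(3,2)–B(4,3)≠ A(3,2)–A(4,1)= B(3,3)–A(3,4)≠ B(3,3)–B(4,3)= B(3,3)–A(4,4)≠ B(3,3)–B(4,2)= A(3,4)–A(3,5)= A(3,4)–A(4,4)= A(3,4)–B(4,5)≠ A(3,4)–B(4,3)≠ A(3,5)–B(4,5)≠ A(3,5)–A(4,4)=  → 10/17 unlike.
Row 4: A(4,1)–B(4,2)≠ A(4,1)–A(5,1)= B(4,2)–B(4,3)= B(4,2)–A(5,1)≠ B(4,3)–A(4,4)≠ B(4,3)–A(5,4)≠ A(4,4)–B(4,5)≠ A(4,4)–A(5,4)= A(4,4)–A(5,5)= B(4,5)–A(5,5)≠ B(4,5)–A(5,4)≠  → 7/11 unlike.
Row 5: A(5,1)–B(6,1)≠ A(5,4)–A(5,5)= A(5,4)–A(6,4)= A(5,4)–A(6,5)= A(5,4)–B(6,3)≠ A(5,5)–A(6,5)= A(5,5)–A(6,4)=  → 2/7 unlike.
Row 6: B(6,1)–A(7,1)≠ B(6,1)–A(7,2)≠ B(6,3)–A(6,4)≠ B(6,3)–A(7,4)≠ B(6,3)–A(7,2)≠ A(6,4)–A(6,5)= A(6,4)–A(7,4)= A(6,5)–A(7,4)=  → 5/8 unlike.
Row 7: A(7,1)–A(7,2)=  → 0/1 unlike.
Total adjacent occupied pairs: 73; unlike-type pairs: 43.
43/73 is already in lowest terms.

43/73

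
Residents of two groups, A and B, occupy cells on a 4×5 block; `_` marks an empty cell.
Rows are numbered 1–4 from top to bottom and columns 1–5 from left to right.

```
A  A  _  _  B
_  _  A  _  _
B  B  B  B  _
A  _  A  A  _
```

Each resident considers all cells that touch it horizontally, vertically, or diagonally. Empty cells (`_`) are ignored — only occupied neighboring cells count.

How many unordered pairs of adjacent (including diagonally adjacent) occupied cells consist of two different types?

10

Scan each occupied cell's neighbors to the right and below (and the two forward diagonals) so each pair is counted once.
Row 1: A(1,1)–A(1,2)= A(1,2)–A(2,3)=  → 0/2 unlike.
Row 2: A(2,3)–B(3,3)≠ A(2,3)–B(3,4)≠ A(2,3)–B(3,2)≠  → 3/3 unlike.
Row 3: B(3,1)–B(3,2)= B(3,1)–A(4,1)≠ B(3,2)–B(3,3)= B(3,2)–A(4,3)≠ B(3,2)–A(4,1)≠ B(3,3)–B(3,4)= B(3,3)–A(4,3)≠ B(3,3)–A(4,4)≠ B(3,4)–A(4,4)≠ B(3,4)–A(4,3)≠  → 7/10 unlike.
Row 4: A(4,3)–A(4,4)=  → 0/1 unlike.
Total adjacent occupied pairs: 16; unlike-type pairs: 10.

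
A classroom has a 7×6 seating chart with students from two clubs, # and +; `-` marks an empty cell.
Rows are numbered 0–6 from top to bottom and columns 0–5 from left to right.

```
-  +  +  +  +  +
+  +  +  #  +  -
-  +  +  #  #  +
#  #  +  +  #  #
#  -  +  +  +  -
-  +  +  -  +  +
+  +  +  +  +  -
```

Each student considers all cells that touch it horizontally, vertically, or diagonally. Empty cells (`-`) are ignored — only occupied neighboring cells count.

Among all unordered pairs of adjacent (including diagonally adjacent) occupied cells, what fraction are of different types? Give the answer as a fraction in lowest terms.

Scan each occupied cell's neighbors to the right and below (and the two forward diagonals) so each pair is counted once.
From row 0: 3 unlike of 16 pairs (running 3/16).
From row 1: 6 unlike of 16 pairs (running 9/32).
From row 2: 10 unlike of 18 pairs (running 19/50).
From row 3: 6 unlike of 16 pairs (running 25/66).
From row 4: 1 unlike of 9 pairs (running 26/75).
From row 5: 0 unlike of 11 pairs (running 26/86).
From row 6: 0 unlike of 4 pairs (running 26/90).
Total adjacent occupied pairs: 90; unlike-type pairs: 26.
26/90 reduces to 13/45.

13/45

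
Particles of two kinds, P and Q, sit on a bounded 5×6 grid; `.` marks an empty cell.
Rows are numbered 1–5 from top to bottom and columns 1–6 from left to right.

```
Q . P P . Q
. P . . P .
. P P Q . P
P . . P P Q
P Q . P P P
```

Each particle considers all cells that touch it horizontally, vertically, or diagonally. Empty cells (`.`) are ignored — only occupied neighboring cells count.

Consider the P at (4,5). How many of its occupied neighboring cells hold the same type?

Occupied neighbors of (4,5): (3,4)=Q, (3,6)=P, (4,4)=P, (4,6)=Q, (5,4)=P, (5,5)=P, (5,6)=P.
Same type (P): 5 of 7.

5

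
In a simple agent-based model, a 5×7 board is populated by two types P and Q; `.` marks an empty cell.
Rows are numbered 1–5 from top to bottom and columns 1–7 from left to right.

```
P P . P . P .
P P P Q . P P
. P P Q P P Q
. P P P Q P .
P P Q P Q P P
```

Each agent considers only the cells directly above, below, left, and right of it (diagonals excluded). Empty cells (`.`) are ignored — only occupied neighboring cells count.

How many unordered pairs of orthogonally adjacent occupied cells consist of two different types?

15

Scan each occupied cell's neighbors to the right and below so each pair is counted once.
From row 1: 1 unlike of 5 pairs (running 1/5).
From row 2: 2 unlike of 9 pairs (running 3/14).
From row 3: 5 unlike of 10 pairs (running 8/24).
From row 4: 3 unlike of 9 pairs (running 11/33).
From row 5: 4 unlike of 6 pairs (running 15/39).
Total adjacent occupied pairs: 39; unlike-type pairs: 15.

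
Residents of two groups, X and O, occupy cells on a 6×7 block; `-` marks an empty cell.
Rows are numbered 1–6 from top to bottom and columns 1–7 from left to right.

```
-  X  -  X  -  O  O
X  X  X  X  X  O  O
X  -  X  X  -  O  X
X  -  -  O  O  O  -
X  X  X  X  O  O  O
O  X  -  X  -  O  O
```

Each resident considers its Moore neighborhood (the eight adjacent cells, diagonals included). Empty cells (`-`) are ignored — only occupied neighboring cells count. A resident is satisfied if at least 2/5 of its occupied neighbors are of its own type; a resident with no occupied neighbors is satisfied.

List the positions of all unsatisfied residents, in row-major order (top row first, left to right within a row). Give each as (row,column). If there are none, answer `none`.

(3,7), (4,4), (6,1)

Row 1: (1,2)X 3/3 ok · (1,4)X 3/3 ok · (1,6)O 3/4 ok · (1,7)O 3/3 ok
Row 2: (2,1)X 3/3 ok · (2,2)X 5/5 ok · (2,3)X 6/6 ok · (2,4)X 5/5 ok · (2,5)X 3/6 ok · (2,6)O 4/6 ok · (2,7)O 4/5 ok
Row 3: (3,1)X 3/3 ok · (3,3)X 4/5 ok · (3,4)X 4/6 ok · (3,6)O 4/6 ok · (3,7)X 0/4 unhappy
Row 4: (4,1)X 3/3 ok · (4,4)O 2/6 unhappy · (4,5)O 5/7 ok · (4,6)O 5/6 ok
Row 5: (5,1)X 3/4 ok · (5,2)X 4/5 ok · (5,3)X 4/5 ok · (5,4)X 2/5 ok · (5,5)O 5/7 ok · (5,6)O 6/6 ok · (5,7)O 4/4 ok
Row 6: (6,1)O 0/3 unhappy · (6,2)X 3/4 ok · (6,4)X 2/3 ok · (6,6)O 4/4 ok · (6,7)O 3/3 ok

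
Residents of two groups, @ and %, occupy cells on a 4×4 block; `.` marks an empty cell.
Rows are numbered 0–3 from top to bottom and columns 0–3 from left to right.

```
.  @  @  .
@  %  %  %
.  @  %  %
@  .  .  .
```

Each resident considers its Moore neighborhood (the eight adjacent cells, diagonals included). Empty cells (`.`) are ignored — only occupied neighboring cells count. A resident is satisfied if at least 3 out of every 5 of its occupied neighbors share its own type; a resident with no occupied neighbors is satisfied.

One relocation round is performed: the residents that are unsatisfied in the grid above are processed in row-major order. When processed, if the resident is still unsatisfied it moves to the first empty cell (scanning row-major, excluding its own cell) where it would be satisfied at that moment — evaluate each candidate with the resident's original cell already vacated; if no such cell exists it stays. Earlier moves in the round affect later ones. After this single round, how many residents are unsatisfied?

Initially unsatisfied (in order): (0,1), (0,2), (1,1), (1,2), (2,1).
  (0,1) → (2,0).
  (0,2) → (3,1).
  (1,1) → (0,2).
  (1,2): now satisfied by earlier moves; stays.
  (2,1): now satisfied by earlier moves; stays.
Resulting grid:
. . % .
@ . % %
@ @ % %
@ @ . .
All satisfied now.

0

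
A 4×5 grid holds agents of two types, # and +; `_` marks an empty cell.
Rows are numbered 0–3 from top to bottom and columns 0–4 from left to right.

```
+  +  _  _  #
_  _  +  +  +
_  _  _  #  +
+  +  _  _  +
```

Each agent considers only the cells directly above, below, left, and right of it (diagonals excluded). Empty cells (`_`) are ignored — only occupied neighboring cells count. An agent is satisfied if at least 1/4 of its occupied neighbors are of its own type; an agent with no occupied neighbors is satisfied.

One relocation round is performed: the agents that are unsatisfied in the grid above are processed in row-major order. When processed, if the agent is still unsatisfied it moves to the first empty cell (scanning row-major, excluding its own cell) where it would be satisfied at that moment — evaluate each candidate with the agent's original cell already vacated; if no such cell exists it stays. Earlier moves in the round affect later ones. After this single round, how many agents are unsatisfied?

Initially unsatisfied (in order): (0,4), (2,3).
  (0,4) → (2,2).
  (2,3): now satisfied by earlier moves; stays.
Resulting grid:
+ + _ _ _
_ _ + + +
_ _ # # +
+ + _ _ +
All satisfied now.

0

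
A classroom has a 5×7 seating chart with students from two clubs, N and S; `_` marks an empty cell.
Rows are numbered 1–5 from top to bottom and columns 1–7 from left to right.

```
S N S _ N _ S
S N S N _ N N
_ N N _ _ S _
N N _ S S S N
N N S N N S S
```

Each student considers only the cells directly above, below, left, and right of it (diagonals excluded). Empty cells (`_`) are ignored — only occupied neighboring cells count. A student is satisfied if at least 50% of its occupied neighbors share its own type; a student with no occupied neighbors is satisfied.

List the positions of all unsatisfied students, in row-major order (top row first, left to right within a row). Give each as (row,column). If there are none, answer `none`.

Row 1: (1,1)S 1/2 ✓ · (1,2)N 1/3 ✗ · (1,3)S 1/2 ✓ · (1,5)N 0/0 ✓ · (1,7)S 0/1 ✗
Row 2: (2,1)S 1/2 ✓ · (2,2)N 2/4 ✓ · (2,3)S 1/4 ✗ · (2,4)N 0/1 ✗ · (2,6)N 1/2 ✓ · (2,7)N 1/2 ✓
Row 3: (3,2)N 3/3 ✓ · (3,3)N 1/2 ✓ · (3,6)S 1/2 ✓
Row 4: (4,1)N 2/2 ✓ · (4,2)N 3/3 ✓ · (4,4)S 1/2 ✓ · (4,5)S 2/3 ✓ · (4,6)S 3/4 ✓ · (4,7)N 0/2 ✗
Row 5: (5,1)N 2/2 ✓ · (5,2)N 2/3 ✓ · (5,3)S 0/2 ✗ · (5,4)N 1/3 ✗ · (5,5)N 1/3 ✗ · (5,6)S 2/3 ✓ · (5,7)S 1/2 ✓

(1,2), (1,7), (2,3), (2,4), (4,7), (5,3), (5,4), (5,5)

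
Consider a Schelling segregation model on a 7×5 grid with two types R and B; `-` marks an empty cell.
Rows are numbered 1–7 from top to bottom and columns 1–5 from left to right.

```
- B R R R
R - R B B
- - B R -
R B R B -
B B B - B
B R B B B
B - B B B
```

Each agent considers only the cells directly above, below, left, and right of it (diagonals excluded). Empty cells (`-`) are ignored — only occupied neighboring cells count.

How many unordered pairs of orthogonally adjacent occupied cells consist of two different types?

17

Scan each occupied cell's neighbors to the right and below so each pair is counted once.
From row 1: 3 unlike of 6 pairs (running 3/6).
From row 2: 3 unlike of 4 pairs (running 6/10).
From row 3: 3 unlike of 3 pairs (running 9/13).
From row 4: 5 unlike of 6 pairs (running 14/19).
From row 5: 1 unlike of 6 pairs (running 15/25).
From row 6: 2 unlike of 8 pairs (running 17/33).
From row 7: 0 unlike of 2 pairs (running 17/35).
Total adjacent occupied pairs: 35; unlike-type pairs: 17.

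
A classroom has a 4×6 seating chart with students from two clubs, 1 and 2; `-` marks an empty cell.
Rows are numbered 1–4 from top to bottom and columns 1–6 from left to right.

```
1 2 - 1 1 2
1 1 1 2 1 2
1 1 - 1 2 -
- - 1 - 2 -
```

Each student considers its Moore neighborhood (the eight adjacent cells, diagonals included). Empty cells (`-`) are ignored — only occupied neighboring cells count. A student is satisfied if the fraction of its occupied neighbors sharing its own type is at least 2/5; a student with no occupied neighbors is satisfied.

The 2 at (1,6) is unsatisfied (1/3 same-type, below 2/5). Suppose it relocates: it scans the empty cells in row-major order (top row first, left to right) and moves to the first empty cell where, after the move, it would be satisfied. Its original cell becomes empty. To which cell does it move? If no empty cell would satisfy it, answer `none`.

(1,3)

Vacating (1,6). Empty cells in order:
  (1,3): 2/5 same-type → satisfied — stop here.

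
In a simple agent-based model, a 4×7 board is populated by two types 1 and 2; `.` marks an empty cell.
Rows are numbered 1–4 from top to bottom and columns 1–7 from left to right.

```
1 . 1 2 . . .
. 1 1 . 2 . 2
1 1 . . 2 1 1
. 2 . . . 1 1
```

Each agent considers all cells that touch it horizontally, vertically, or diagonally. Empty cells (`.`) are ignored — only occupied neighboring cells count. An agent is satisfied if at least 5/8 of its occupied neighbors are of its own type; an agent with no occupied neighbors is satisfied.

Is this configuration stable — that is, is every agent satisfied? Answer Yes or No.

No

(1,1)1 1/1 satisfied
(1,3)1 2/3 satisfied
(1,4)2 1/3 not
(2,2)1 5/5 satisfied
(2,3)1 3/4 satisfied
(2,5)2 2/3 satisfied
(2,7)2 0/2 not
(3,1)1 2/3 satisfied
(3,2)1 3/4 satisfied
(3,5)2 1/3 not
(3,6)1 3/6 not
(3,7)1 3/4 satisfied
(4,2)2 0/2 not
(4,6)1 3/4 satisfied
(4,7)1 3/3 satisfied
For instance (1,4) has only 1/3 same-type neighbors, below 5/8.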